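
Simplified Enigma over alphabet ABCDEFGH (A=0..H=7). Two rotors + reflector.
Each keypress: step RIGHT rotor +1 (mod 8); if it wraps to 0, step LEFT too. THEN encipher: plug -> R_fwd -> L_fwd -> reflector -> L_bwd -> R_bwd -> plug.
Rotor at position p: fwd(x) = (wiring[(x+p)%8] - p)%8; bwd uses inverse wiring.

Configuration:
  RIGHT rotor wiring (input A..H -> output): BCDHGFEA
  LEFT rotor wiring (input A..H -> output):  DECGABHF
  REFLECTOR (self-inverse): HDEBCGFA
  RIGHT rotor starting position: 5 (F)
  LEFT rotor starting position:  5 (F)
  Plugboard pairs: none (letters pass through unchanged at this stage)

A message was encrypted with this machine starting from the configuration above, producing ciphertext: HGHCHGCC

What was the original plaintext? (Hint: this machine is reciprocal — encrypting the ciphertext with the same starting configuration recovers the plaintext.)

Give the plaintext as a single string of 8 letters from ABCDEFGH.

Char 1 ('H'): step: R->6, L=5; H->plug->H->R->H->L->D->refl->B->L'->G->R'->A->plug->A
Char 2 ('G'): step: R->7, L=5; G->plug->G->R->G->L->B->refl->D->L'->H->R'->F->plug->F
Char 3 ('H'): step: R->0, L->6 (L advanced); H->plug->H->R->A->L->B->refl->D->L'->H->R'->D->plug->D
Char 4 ('C'): step: R->1, L=6; C->plug->C->R->G->L->C->refl->E->L'->E->R'->E->plug->E
Char 5 ('H'): step: R->2, L=6; H->plug->H->R->A->L->B->refl->D->L'->H->R'->G->plug->G
Char 6 ('G'): step: R->3, L=6; G->plug->G->R->H->L->D->refl->B->L'->A->R'->H->plug->H
Char 7 ('C'): step: R->4, L=6; C->plug->C->R->A->L->B->refl->D->L'->H->R'->G->plug->G
Char 8 ('C'): step: R->5, L=6; C->plug->C->R->D->L->G->refl->F->L'->C->R'->G->plug->G

Answer: AFDEGHGG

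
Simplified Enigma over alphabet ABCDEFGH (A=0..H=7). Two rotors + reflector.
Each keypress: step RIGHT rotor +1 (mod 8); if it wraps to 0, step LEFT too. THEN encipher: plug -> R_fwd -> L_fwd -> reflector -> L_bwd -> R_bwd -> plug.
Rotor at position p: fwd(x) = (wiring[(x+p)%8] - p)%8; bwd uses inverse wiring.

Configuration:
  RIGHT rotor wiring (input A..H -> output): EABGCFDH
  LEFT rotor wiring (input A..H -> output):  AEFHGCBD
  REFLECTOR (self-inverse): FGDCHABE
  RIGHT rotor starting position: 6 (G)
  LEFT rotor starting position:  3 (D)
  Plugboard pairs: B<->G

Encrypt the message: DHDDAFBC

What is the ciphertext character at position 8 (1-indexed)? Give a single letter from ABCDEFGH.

Char 1 ('D'): step: R->7, L=3; D->plug->D->R->C->L->H->refl->E->L'->A->R'->A->plug->A
Char 2 ('H'): step: R->0, L->4 (L advanced); H->plug->H->R->H->L->D->refl->C->L'->A->R'->B->plug->G
Char 3 ('D'): step: R->1, L=4; D->plug->D->R->B->L->G->refl->B->L'->G->R'->G->plug->B
Char 4 ('D'): step: R->2, L=4; D->plug->D->R->D->L->H->refl->E->L'->E->R'->B->plug->G
Char 5 ('A'): step: R->3, L=4; A->plug->A->R->D->L->H->refl->E->L'->E->R'->E->plug->E
Char 6 ('F'): step: R->4, L=4; F->plug->F->R->E->L->E->refl->H->L'->D->R'->D->plug->D
Char 7 ('B'): step: R->5, L=4; B->plug->G->R->B->L->G->refl->B->L'->G->R'->B->plug->G
Char 8 ('C'): step: R->6, L=4; C->plug->C->R->G->L->B->refl->G->L'->B->R'->B->plug->G

G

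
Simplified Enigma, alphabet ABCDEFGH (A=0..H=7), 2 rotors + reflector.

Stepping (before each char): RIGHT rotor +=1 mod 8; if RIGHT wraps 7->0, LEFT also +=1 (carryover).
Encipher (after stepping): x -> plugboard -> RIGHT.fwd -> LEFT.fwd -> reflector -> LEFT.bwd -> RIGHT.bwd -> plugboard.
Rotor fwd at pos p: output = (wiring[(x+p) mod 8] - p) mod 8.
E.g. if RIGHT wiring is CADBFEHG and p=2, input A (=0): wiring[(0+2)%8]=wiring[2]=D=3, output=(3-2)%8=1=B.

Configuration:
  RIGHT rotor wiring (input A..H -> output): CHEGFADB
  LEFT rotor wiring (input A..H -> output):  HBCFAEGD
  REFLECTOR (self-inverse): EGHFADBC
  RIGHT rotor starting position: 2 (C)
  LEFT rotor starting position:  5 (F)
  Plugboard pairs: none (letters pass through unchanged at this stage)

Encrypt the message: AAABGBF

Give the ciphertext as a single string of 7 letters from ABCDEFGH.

Char 1 ('A'): step: R->3, L=5; A->plug->A->R->D->L->C->refl->H->L'->A->R'->D->plug->D
Char 2 ('A'): step: R->4, L=5; A->plug->A->R->B->L->B->refl->G->L'->C->R'->H->plug->H
Char 3 ('A'): step: R->5, L=5; A->plug->A->R->D->L->C->refl->H->L'->A->R'->H->plug->H
Char 4 ('B'): step: R->6, L=5; B->plug->B->R->D->L->C->refl->H->L'->A->R'->F->plug->F
Char 5 ('G'): step: R->7, L=5; G->plug->G->R->B->L->B->refl->G->L'->C->R'->A->plug->A
Char 6 ('B'): step: R->0, L->6 (L advanced); B->plug->B->R->H->L->G->refl->B->L'->C->R'->A->plug->A
Char 7 ('F'): step: R->1, L=6; F->plug->F->R->C->L->B->refl->G->L'->H->R'->E->plug->E

Answer: DHHFAAE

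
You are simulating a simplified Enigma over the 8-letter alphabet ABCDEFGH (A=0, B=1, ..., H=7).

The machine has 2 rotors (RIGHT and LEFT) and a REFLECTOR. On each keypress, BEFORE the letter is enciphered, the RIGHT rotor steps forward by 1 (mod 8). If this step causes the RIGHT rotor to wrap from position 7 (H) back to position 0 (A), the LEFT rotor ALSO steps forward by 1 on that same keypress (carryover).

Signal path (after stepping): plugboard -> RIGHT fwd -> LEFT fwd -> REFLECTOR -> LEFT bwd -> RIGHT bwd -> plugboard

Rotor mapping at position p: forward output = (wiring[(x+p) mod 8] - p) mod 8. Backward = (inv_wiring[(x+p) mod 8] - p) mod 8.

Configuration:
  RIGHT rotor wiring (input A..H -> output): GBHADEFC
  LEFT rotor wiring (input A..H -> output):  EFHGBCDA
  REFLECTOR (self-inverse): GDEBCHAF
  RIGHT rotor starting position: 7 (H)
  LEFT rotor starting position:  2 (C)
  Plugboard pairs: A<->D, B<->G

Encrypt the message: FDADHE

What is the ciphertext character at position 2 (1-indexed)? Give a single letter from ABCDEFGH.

Char 1 ('F'): step: R->0, L->3 (L advanced); F->plug->F->R->E->L->F->refl->H->L'->C->R'->H->plug->H
Char 2 ('D'): step: R->1, L=3; D->plug->A->R->A->L->D->refl->B->L'->F->R'->H->plug->H

H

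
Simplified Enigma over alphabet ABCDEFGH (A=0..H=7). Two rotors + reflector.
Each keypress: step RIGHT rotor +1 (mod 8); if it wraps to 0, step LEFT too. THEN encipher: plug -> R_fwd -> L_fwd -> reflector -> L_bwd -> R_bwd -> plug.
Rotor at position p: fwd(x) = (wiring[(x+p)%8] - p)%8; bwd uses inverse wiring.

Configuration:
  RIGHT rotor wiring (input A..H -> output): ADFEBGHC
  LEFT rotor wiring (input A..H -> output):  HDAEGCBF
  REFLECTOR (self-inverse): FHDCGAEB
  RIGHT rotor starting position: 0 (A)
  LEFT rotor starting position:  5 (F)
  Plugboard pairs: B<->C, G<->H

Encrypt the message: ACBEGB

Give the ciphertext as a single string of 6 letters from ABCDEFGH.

Char 1 ('A'): step: R->1, L=5; A->plug->A->R->C->L->A->refl->F->L'->A->R'->D->plug->D
Char 2 ('C'): step: R->2, L=5; C->plug->B->R->C->L->A->refl->F->L'->A->R'->F->plug->F
Char 3 ('B'): step: R->3, L=5; B->plug->C->R->D->L->C->refl->D->L'->F->R'->F->plug->F
Char 4 ('E'): step: R->4, L=5; E->plug->E->R->E->L->G->refl->E->L'->B->R'->G->plug->H
Char 5 ('G'): step: R->5, L=5; G->plug->H->R->E->L->G->refl->E->L'->B->R'->A->plug->A
Char 6 ('B'): step: R->6, L=5; B->plug->C->R->C->L->A->refl->F->L'->A->R'->H->plug->G

Answer: DFFHAG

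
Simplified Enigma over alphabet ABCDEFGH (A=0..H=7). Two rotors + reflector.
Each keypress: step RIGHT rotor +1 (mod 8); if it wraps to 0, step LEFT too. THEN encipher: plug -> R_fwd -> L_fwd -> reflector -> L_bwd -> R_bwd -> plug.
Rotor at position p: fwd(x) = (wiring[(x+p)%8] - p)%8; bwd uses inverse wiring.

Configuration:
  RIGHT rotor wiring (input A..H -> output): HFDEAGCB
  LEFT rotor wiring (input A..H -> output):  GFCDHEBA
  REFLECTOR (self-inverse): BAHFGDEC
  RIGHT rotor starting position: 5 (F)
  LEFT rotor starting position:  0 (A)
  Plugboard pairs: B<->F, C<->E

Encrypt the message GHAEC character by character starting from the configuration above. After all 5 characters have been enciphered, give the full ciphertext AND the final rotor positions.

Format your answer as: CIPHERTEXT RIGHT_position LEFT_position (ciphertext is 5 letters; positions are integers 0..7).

Char 1 ('G'): step: R->6, L=0; G->plug->G->R->C->L->C->refl->H->L'->E->R'->A->plug->A
Char 2 ('H'): step: R->7, L=0; H->plug->H->R->D->L->D->refl->F->L'->B->R'->F->plug->B
Char 3 ('A'): step: R->0, L->1 (L advanced); A->plug->A->R->H->L->F->refl->D->L'->E->R'->D->plug->D
Char 4 ('E'): step: R->1, L=1; E->plug->C->R->D->L->G->refl->E->L'->A->R'->G->plug->G
Char 5 ('C'): step: R->2, L=1; C->plug->E->R->A->L->E->refl->G->L'->D->R'->H->plug->H
Final: ciphertext=ABDGH, RIGHT=2, LEFT=1

Answer: ABDGH 2 1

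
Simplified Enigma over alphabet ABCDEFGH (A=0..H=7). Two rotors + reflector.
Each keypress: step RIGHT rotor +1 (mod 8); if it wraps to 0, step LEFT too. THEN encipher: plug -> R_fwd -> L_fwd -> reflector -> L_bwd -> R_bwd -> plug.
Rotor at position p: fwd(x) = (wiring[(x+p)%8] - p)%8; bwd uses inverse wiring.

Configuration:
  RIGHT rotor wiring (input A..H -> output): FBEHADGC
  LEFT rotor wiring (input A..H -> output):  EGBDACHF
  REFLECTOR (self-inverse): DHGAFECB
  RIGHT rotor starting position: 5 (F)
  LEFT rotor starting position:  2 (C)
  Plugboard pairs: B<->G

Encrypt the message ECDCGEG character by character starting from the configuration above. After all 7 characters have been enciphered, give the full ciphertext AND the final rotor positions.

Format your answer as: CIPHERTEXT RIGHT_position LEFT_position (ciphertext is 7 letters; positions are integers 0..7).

Answer: BGCAAAA 4 3

Derivation:
Char 1 ('E'): step: R->6, L=2; E->plug->E->R->G->L->C->refl->G->L'->C->R'->G->plug->B
Char 2 ('C'): step: R->7, L=2; C->plug->C->R->C->L->G->refl->C->L'->G->R'->B->plug->G
Char 3 ('D'): step: R->0, L->3 (L advanced); D->plug->D->R->H->L->G->refl->C->L'->E->R'->C->plug->C
Char 4 ('C'): step: R->1, L=3; C->plug->C->R->G->L->D->refl->A->L'->A->R'->A->plug->A
Char 5 ('G'): step: R->2, L=3; G->plug->B->R->F->L->B->refl->H->L'->C->R'->A->plug->A
Char 6 ('E'): step: R->3, L=3; E->plug->E->R->H->L->G->refl->C->L'->E->R'->A->plug->A
Char 7 ('G'): step: R->4, L=3; G->plug->B->R->H->L->G->refl->C->L'->E->R'->A->plug->A
Final: ciphertext=BGCAAAA, RIGHT=4, LEFT=3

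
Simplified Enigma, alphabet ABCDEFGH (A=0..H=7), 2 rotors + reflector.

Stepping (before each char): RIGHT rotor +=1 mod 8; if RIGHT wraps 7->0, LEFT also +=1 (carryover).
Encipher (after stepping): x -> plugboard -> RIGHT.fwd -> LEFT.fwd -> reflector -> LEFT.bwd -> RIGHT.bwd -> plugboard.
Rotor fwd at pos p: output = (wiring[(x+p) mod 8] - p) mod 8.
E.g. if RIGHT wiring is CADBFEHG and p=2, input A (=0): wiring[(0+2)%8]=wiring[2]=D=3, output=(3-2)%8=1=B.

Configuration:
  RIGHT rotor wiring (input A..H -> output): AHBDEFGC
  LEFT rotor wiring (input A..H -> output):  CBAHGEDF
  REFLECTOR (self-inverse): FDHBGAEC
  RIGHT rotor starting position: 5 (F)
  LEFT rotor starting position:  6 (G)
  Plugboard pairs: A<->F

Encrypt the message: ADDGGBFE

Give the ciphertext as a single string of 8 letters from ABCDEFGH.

Char 1 ('A'): step: R->6, L=6; A->plug->F->R->F->L->B->refl->D->L'->D->R'->E->plug->E
Char 2 ('D'): step: R->7, L=6; D->plug->D->R->C->L->E->refl->G->L'->H->R'->H->plug->H
Char 3 ('D'): step: R->0, L->7 (L advanced); D->plug->D->R->D->L->B->refl->D->L'->B->R'->C->plug->C
Char 4 ('G'): step: R->1, L=7; G->plug->G->R->B->L->D->refl->B->L'->D->R'->D->plug->D
Char 5 ('G'): step: R->2, L=7; G->plug->G->R->G->L->F->refl->A->L'->E->R'->E->plug->E
Char 6 ('B'): step: R->3, L=7; B->plug->B->R->B->L->D->refl->B->L'->D->R'->D->plug->D
Char 7 ('F'): step: R->4, L=7; F->plug->A->R->A->L->G->refl->E->L'->H->R'->H->plug->H
Char 8 ('E'): step: R->5, L=7; E->plug->E->R->C->L->C->refl->H->L'->F->R'->C->plug->C

Answer: EHCDEDHC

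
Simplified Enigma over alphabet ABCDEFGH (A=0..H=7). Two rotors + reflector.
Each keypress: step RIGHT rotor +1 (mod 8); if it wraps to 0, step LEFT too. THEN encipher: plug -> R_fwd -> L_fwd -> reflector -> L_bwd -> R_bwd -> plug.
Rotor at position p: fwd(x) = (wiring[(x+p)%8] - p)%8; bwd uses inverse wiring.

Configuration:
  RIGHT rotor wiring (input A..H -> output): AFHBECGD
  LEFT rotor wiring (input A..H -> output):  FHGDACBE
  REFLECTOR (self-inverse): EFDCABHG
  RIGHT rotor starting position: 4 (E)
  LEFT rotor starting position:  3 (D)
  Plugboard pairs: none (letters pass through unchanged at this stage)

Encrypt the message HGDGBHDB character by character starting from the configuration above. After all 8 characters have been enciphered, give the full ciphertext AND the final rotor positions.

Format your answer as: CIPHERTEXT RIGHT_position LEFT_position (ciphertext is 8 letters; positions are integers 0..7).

Char 1 ('H'): step: R->5, L=3; H->plug->H->R->H->L->D->refl->C->L'->F->R'->A->plug->A
Char 2 ('G'): step: R->6, L=3; G->plug->G->R->G->L->E->refl->A->L'->A->R'->A->plug->A
Char 3 ('D'): step: R->7, L=3; D->plug->D->R->A->L->A->refl->E->L'->G->R'->C->plug->C
Char 4 ('G'): step: R->0, L->4 (L advanced); G->plug->G->R->G->L->C->refl->D->L'->F->R'->B->plug->B
Char 5 ('B'): step: R->1, L=4; B->plug->B->R->G->L->C->refl->D->L'->F->R'->F->plug->F
Char 6 ('H'): step: R->2, L=4; H->plug->H->R->D->L->A->refl->E->L'->A->R'->D->plug->D
Char 7 ('D'): step: R->3, L=4; D->plug->D->R->D->L->A->refl->E->L'->A->R'->E->plug->E
Char 8 ('B'): step: R->4, L=4; B->plug->B->R->G->L->C->refl->D->L'->F->R'->H->plug->H
Final: ciphertext=AACBFDEH, RIGHT=4, LEFT=4

Answer: AACBFDEH 4 4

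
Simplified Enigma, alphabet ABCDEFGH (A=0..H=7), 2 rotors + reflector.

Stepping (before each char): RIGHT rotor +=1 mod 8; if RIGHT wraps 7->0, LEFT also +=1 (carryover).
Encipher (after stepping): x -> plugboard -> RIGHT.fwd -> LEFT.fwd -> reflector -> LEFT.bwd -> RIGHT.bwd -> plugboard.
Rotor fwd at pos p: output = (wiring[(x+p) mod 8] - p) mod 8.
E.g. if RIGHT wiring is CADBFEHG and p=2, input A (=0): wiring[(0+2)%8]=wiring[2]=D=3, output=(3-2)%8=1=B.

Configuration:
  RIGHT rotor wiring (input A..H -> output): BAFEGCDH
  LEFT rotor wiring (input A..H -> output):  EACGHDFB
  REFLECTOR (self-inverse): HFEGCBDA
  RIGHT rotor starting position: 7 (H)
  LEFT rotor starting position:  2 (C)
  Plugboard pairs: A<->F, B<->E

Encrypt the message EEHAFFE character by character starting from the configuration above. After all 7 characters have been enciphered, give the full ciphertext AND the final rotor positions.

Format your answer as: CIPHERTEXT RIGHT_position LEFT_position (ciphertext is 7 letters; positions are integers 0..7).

Answer: DHAGCEC 6 3

Derivation:
Char 1 ('E'): step: R->0, L->3 (L advanced); E->plug->B->R->A->L->D->refl->G->L'->E->R'->D->plug->D
Char 2 ('E'): step: R->1, L=3; E->plug->B->R->E->L->G->refl->D->L'->A->R'->H->plug->H
Char 3 ('H'): step: R->2, L=3; H->plug->H->R->G->L->F->refl->B->L'->F->R'->F->plug->A
Char 4 ('A'): step: R->3, L=3; A->plug->F->R->G->L->F->refl->B->L'->F->R'->G->plug->G
Char 5 ('F'): step: R->4, L=3; F->plug->A->R->C->L->A->refl->H->L'->H->R'->C->plug->C
Char 6 ('F'): step: R->5, L=3; F->plug->A->R->F->L->B->refl->F->L'->G->R'->B->plug->E
Char 7 ('E'): step: R->6, L=3; E->plug->B->R->B->L->E->refl->C->L'->D->R'->C->plug->C
Final: ciphertext=DHAGCEC, RIGHT=6, LEFT=3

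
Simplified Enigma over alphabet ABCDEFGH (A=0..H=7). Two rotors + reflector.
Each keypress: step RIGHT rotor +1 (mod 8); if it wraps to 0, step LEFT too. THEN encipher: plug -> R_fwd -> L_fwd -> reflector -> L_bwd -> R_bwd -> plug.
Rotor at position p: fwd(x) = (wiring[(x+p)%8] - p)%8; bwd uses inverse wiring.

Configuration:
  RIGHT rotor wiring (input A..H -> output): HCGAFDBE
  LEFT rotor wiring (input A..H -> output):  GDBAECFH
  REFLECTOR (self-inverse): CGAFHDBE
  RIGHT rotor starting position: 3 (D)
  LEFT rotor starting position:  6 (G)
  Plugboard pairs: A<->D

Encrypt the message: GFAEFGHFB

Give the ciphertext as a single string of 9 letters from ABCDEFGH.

Char 1 ('G'): step: R->4, L=6; G->plug->G->R->C->L->A->refl->C->L'->F->R'->C->plug->C
Char 2 ('F'): step: R->5, L=6; F->plug->F->R->B->L->B->refl->G->L'->G->R'->A->plug->D
Char 3 ('A'): step: R->6, L=6; A->plug->D->R->E->L->D->refl->F->L'->D->R'->A->plug->D
Char 4 ('E'): step: R->7, L=6; E->plug->E->R->B->L->B->refl->G->L'->G->R'->F->plug->F
Char 5 ('F'): step: R->0, L->7 (L advanced); F->plug->F->R->D->L->C->refl->A->L'->A->R'->D->plug->A
Char 6 ('G'): step: R->1, L=7; G->plug->G->R->D->L->C->refl->A->L'->A->R'->F->plug->F
Char 7 ('H'): step: R->2, L=7; H->plug->H->R->A->L->A->refl->C->L'->D->R'->C->plug->C
Char 8 ('F'): step: R->3, L=7; F->plug->F->R->E->L->B->refl->G->L'->H->R'->G->plug->G
Char 9 ('B'): step: R->4, L=7; B->plug->B->R->H->L->G->refl->B->L'->E->R'->H->plug->H

Answer: CDDFAFCGH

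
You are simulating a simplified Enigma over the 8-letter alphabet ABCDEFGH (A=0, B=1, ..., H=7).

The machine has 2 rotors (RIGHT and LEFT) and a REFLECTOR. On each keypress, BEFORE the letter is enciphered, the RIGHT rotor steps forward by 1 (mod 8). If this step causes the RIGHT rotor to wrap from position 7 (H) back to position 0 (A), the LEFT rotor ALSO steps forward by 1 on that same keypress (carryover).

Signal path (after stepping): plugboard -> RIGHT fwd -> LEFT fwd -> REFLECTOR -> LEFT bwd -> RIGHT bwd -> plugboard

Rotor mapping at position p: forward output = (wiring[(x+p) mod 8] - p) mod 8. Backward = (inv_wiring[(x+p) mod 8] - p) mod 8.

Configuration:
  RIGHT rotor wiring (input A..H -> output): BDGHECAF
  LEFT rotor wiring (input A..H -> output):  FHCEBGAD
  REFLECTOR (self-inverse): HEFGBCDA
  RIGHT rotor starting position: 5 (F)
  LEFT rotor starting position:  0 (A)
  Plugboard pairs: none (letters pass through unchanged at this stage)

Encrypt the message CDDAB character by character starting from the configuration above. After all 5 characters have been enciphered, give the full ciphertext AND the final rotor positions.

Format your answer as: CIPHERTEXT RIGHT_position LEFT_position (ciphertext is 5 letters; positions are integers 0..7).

Answer: HFAHF 2 1

Derivation:
Char 1 ('C'): step: R->6, L=0; C->plug->C->R->D->L->E->refl->B->L'->E->R'->H->plug->H
Char 2 ('D'): step: R->7, L=0; D->plug->D->R->H->L->D->refl->G->L'->F->R'->F->plug->F
Char 3 ('D'): step: R->0, L->1 (L advanced); D->plug->D->R->H->L->E->refl->B->L'->B->R'->A->plug->A
Char 4 ('A'): step: R->1, L=1; A->plug->A->R->C->L->D->refl->G->L'->A->R'->H->plug->H
Char 5 ('B'): step: R->2, L=1; B->plug->B->R->F->L->H->refl->A->L'->D->R'->F->plug->F
Final: ciphertext=HFAHF, RIGHT=2, LEFT=1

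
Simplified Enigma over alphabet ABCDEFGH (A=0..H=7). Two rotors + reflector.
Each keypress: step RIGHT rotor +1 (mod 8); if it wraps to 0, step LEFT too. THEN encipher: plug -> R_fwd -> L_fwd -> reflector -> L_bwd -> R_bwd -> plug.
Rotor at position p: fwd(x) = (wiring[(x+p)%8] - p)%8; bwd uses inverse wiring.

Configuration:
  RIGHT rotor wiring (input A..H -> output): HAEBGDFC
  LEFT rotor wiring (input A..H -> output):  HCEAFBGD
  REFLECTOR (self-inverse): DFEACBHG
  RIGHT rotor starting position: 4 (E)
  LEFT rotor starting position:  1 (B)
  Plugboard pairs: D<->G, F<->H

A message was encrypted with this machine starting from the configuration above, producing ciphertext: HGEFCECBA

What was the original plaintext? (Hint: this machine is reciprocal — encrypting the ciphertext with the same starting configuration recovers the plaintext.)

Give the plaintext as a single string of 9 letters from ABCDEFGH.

Answer: GAHAHGHAC

Derivation:
Char 1 ('H'): step: R->5, L=1; H->plug->F->R->H->L->G->refl->H->L'->C->R'->D->plug->G
Char 2 ('G'): step: R->6, L=1; G->plug->D->R->C->L->H->refl->G->L'->H->R'->A->plug->A
Char 3 ('E'): step: R->7, L=1; E->plug->E->R->C->L->H->refl->G->L'->H->R'->F->plug->H
Char 4 ('F'): step: R->0, L->2 (L advanced); F->plug->H->R->C->L->D->refl->A->L'->H->R'->A->plug->A
Char 5 ('C'): step: R->1, L=2; C->plug->C->R->A->L->C->refl->E->L'->E->R'->F->plug->H
Char 6 ('E'): step: R->2, L=2; E->plug->E->R->D->L->H->refl->G->L'->B->R'->D->plug->G
Char 7 ('C'): step: R->3, L=2; C->plug->C->R->A->L->C->refl->E->L'->E->R'->F->plug->H
Char 8 ('B'): step: R->4, L=2; B->plug->B->R->H->L->A->refl->D->L'->C->R'->A->plug->A
Char 9 ('A'): step: R->5, L=2; A->plug->A->R->G->L->F->refl->B->L'->F->R'->C->plug->C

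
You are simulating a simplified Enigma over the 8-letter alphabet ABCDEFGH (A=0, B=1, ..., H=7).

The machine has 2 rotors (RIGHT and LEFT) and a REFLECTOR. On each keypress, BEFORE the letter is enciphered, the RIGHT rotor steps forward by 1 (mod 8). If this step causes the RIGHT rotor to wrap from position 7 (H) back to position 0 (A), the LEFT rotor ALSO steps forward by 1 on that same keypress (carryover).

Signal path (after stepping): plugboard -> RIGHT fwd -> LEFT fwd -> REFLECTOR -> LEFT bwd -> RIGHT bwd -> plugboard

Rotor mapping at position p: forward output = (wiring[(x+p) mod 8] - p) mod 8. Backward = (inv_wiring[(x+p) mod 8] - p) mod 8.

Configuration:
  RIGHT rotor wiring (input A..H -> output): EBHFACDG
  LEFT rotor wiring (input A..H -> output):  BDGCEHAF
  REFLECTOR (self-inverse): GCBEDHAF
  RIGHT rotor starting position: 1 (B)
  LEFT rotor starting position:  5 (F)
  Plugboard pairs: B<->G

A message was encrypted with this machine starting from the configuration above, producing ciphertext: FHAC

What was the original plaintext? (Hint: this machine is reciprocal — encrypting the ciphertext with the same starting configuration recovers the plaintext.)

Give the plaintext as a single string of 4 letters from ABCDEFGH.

Char 1 ('F'): step: R->2, L=5; F->plug->F->R->E->L->G->refl->A->L'->C->R'->G->plug->B
Char 2 ('H'): step: R->3, L=5; H->plug->H->R->E->L->G->refl->A->L'->C->R'->A->plug->A
Char 3 ('A'): step: R->4, L=5; A->plug->A->R->E->L->G->refl->A->L'->C->R'->D->plug->D
Char 4 ('C'): step: R->5, L=5; C->plug->C->R->B->L->D->refl->E->L'->D->R'->H->plug->H

Answer: BADH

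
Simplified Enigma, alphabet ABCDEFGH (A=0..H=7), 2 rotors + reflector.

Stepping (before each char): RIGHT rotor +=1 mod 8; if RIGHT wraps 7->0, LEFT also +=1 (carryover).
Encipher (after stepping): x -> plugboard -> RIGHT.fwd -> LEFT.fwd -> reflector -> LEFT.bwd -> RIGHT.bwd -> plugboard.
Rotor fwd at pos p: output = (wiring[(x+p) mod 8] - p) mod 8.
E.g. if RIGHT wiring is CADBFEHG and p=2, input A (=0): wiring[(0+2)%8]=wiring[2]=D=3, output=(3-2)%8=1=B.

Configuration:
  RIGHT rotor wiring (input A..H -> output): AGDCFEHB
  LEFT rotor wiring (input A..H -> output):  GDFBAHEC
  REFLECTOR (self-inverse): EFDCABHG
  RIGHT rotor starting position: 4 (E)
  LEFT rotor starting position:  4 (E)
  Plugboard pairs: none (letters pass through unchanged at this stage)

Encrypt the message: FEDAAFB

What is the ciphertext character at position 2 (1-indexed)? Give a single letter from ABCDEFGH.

Char 1 ('F'): step: R->5, L=4; F->plug->F->R->G->L->B->refl->F->L'->H->R'->A->plug->A
Char 2 ('E'): step: R->6, L=4; E->plug->E->R->F->L->H->refl->G->L'->D->R'->B->plug->B

B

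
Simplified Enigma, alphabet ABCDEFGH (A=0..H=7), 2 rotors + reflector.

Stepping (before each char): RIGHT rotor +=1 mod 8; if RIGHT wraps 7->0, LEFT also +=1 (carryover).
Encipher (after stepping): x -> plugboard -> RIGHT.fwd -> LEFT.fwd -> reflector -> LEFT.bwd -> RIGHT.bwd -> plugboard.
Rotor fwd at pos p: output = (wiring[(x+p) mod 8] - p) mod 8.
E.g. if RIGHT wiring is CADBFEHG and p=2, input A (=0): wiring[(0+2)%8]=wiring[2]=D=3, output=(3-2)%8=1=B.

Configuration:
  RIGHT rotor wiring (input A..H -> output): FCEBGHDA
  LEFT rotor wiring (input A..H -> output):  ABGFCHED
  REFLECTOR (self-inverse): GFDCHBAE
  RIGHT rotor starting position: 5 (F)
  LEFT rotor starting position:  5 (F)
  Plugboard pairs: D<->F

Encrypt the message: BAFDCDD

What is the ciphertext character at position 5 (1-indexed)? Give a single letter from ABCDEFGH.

Char 1 ('B'): step: R->6, L=5; B->plug->B->R->C->L->G->refl->A->L'->G->R'->E->plug->E
Char 2 ('A'): step: R->7, L=5; A->plug->A->R->B->L->H->refl->E->L'->E->R'->H->plug->H
Char 3 ('F'): step: R->0, L->6 (L advanced); F->plug->D->R->B->L->F->refl->B->L'->H->R'->F->plug->D
Char 4 ('D'): step: R->1, L=6; D->plug->F->R->C->L->C->refl->D->L'->D->R'->B->plug->B
Char 5 ('C'): step: R->2, L=6; C->plug->C->R->E->L->A->refl->G->L'->A->R'->H->plug->H

H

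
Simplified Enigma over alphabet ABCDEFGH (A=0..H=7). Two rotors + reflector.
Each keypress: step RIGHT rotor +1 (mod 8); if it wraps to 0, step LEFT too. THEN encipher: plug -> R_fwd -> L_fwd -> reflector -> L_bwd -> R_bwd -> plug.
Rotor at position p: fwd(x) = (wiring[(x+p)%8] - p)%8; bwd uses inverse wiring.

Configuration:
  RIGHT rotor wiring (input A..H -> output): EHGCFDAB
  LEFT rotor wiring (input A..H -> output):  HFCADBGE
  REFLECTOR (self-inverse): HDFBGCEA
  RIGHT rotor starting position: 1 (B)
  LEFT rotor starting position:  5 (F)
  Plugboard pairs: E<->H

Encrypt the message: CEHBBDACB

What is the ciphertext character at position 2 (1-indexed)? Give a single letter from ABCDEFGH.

Char 1 ('C'): step: R->2, L=5; C->plug->C->R->D->L->C->refl->F->L'->F->R'->H->plug->E
Char 2 ('E'): step: R->3, L=5; E->plug->H->R->D->L->C->refl->F->L'->F->R'->D->plug->D

D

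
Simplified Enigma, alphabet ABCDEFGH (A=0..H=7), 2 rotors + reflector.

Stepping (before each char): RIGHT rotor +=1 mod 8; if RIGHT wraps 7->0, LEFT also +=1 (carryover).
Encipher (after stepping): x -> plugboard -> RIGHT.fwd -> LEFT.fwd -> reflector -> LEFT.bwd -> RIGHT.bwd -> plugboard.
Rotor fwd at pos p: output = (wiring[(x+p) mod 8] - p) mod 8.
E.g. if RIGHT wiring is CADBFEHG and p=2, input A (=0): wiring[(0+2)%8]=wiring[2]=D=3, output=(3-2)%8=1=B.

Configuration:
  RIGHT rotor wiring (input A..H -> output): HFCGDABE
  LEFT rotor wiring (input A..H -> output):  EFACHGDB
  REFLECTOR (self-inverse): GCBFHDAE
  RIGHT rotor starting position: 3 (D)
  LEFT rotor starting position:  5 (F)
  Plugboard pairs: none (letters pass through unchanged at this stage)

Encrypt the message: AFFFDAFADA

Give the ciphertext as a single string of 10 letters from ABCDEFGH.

Answer: DHDGHHECFF

Derivation:
Char 1 ('A'): step: R->4, L=5; A->plug->A->R->H->L->C->refl->B->L'->A->R'->D->plug->D
Char 2 ('F'): step: R->5, L=5; F->plug->F->R->F->L->D->refl->F->L'->G->R'->H->plug->H
Char 3 ('F'): step: R->6, L=5; F->plug->F->R->A->L->B->refl->C->L'->H->R'->D->plug->D
Char 4 ('F'): step: R->7, L=5; F->plug->F->R->E->L->A->refl->G->L'->B->R'->G->plug->G
Char 5 ('D'): step: R->0, L->6 (L advanced); D->plug->D->R->G->L->B->refl->C->L'->E->R'->H->plug->H
Char 6 ('A'): step: R->1, L=6; A->plug->A->R->E->L->C->refl->B->L'->G->R'->H->plug->H
Char 7 ('F'): step: R->2, L=6; F->plug->F->R->C->L->G->refl->A->L'->H->R'->E->plug->E
Char 8 ('A'): step: R->3, L=6; A->plug->A->R->D->L->H->refl->E->L'->F->R'->C->plug->C
Char 9 ('D'): step: R->4, L=6; D->plug->D->R->A->L->F->refl->D->L'->B->R'->F->plug->F
Char 10 ('A'): step: R->5, L=6; A->plug->A->R->D->L->H->refl->E->L'->F->R'->F->plug->F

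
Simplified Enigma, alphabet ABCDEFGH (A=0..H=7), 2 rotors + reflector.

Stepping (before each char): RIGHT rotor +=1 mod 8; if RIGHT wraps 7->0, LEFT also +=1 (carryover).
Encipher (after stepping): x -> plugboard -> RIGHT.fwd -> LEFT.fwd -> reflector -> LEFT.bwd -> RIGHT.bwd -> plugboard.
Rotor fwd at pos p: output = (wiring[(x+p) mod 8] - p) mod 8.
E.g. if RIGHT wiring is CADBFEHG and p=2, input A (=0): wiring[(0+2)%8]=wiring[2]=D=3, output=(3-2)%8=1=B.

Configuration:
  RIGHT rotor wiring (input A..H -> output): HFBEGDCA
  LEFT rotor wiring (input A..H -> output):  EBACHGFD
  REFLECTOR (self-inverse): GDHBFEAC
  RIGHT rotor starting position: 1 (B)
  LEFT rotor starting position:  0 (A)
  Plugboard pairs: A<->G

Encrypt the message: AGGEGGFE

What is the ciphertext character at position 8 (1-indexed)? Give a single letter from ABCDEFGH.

Char 1 ('A'): step: R->2, L=0; A->plug->G->R->F->L->G->refl->A->L'->C->R'->B->plug->B
Char 2 ('G'): step: R->3, L=0; G->plug->A->R->B->L->B->refl->D->L'->H->R'->D->plug->D
Char 3 ('G'): step: R->4, L=0; G->plug->A->R->C->L->A->refl->G->L'->F->R'->G->plug->A
Char 4 ('E'): step: R->5, L=0; E->plug->E->R->A->L->E->refl->F->L'->G->R'->A->plug->G
Char 5 ('G'): step: R->6, L=0; G->plug->A->R->E->L->H->refl->C->L'->D->R'->E->plug->E
Char 6 ('G'): step: R->7, L=0; G->plug->A->R->B->L->B->refl->D->L'->H->R'->F->plug->F
Char 7 ('F'): step: R->0, L->1 (L advanced); F->plug->F->R->D->L->G->refl->A->L'->A->R'->H->plug->H
Char 8 ('E'): step: R->1, L=1; E->plug->E->R->C->L->B->refl->D->L'->H->R'->G->plug->A

A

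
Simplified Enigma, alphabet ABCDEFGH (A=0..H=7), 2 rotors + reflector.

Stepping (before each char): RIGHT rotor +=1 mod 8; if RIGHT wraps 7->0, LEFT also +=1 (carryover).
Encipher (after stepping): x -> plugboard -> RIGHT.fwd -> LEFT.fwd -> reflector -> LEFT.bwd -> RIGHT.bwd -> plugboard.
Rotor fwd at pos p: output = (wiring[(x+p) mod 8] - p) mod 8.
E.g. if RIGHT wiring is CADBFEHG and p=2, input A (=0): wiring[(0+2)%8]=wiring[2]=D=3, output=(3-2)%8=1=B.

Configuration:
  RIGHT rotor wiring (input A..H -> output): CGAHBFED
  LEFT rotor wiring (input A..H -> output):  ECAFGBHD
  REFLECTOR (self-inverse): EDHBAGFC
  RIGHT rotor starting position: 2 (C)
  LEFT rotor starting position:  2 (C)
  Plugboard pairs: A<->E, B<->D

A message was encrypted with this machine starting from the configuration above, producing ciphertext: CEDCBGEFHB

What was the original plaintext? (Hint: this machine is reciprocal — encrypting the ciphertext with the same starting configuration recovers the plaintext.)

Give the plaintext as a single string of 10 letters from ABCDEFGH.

Char 1 ('C'): step: R->3, L=2; C->plug->C->R->C->L->E->refl->A->L'->H->R'->F->plug->F
Char 2 ('E'): step: R->4, L=2; E->plug->A->R->F->L->B->refl->D->L'->B->R'->B->plug->D
Char 3 ('D'): step: R->5, L=2; D->plug->B->R->H->L->A->refl->E->L'->C->R'->G->plug->G
Char 4 ('C'): step: R->6, L=2; C->plug->C->R->E->L->F->refl->G->L'->A->R'->D->plug->B
Char 5 ('B'): step: R->7, L=2; B->plug->D->R->B->L->D->refl->B->L'->F->R'->H->plug->H
Char 6 ('G'): step: R->0, L->3 (L advanced); G->plug->G->R->E->L->A->refl->E->L'->D->R'->H->plug->H
Char 7 ('E'): step: R->1, L=3; E->plug->A->R->F->L->B->refl->D->L'->B->R'->H->plug->H
Char 8 ('F'): step: R->2, L=3; F->plug->F->R->B->L->D->refl->B->L'->F->R'->B->plug->D
Char 9 ('H'): step: R->3, L=3; H->plug->H->R->F->L->B->refl->D->L'->B->R'->D->plug->B
Char 10 ('B'): step: R->4, L=3; B->plug->D->R->H->L->F->refl->G->L'->C->R'->F->plug->F

Answer: FDGBHHHDBF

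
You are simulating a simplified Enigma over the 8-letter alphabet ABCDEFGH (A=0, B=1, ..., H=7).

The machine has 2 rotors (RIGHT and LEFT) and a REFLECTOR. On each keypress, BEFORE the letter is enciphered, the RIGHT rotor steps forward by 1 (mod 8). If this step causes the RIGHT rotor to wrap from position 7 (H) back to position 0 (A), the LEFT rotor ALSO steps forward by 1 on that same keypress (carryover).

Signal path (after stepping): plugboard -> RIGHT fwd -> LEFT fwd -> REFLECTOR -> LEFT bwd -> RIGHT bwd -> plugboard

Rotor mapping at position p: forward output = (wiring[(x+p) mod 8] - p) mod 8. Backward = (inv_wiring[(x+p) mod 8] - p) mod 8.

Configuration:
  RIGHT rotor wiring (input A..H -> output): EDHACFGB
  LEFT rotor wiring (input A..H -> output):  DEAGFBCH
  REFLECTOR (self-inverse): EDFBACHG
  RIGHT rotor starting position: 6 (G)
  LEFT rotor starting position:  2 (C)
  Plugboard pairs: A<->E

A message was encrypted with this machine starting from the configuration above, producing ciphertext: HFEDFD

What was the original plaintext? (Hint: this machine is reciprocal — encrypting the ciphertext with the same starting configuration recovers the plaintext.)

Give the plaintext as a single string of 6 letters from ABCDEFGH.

Char 1 ('H'): step: R->7, L=2; H->plug->H->R->H->L->C->refl->F->L'->F->R'->B->plug->B
Char 2 ('F'): step: R->0, L->3 (L advanced); F->plug->F->R->F->L->A->refl->E->L'->E->R'->A->plug->E
Char 3 ('E'): step: R->1, L=3; E->plug->A->R->C->L->G->refl->H->L'->D->R'->H->plug->H
Char 4 ('D'): step: R->2, L=3; D->plug->D->R->D->L->H->refl->G->L'->C->R'->G->plug->G
Char 5 ('F'): step: R->3, L=3; F->plug->F->R->B->L->C->refl->F->L'->H->R'->B->plug->B
Char 6 ('D'): step: R->4, L=3; D->plug->D->R->F->L->A->refl->E->L'->E->R'->H->plug->H

Answer: BEHGBH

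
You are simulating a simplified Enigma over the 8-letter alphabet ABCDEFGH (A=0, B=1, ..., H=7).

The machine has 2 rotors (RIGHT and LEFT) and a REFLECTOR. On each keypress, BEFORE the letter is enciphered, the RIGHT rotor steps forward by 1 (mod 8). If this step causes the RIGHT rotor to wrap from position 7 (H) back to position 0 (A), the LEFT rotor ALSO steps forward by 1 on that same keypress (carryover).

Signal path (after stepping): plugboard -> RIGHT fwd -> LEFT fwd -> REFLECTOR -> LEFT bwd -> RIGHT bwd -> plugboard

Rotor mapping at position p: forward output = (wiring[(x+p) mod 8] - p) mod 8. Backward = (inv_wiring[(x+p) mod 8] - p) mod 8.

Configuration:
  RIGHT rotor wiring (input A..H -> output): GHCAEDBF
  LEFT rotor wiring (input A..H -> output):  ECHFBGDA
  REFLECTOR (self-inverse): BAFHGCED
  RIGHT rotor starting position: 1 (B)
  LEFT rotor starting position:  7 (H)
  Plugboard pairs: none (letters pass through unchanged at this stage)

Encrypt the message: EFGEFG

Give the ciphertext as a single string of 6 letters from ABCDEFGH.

Answer: GCEAGB

Derivation:
Char 1 ('E'): step: R->2, L=7; E->plug->E->R->H->L->E->refl->G->L'->E->R'->G->plug->G
Char 2 ('F'): step: R->3, L=7; F->plug->F->R->D->L->A->refl->B->L'->A->R'->C->plug->C
Char 3 ('G'): step: R->4, L=7; G->plug->G->R->G->L->H->refl->D->L'->C->R'->E->plug->E
Char 4 ('E'): step: R->5, L=7; E->plug->E->R->C->L->D->refl->H->L'->G->R'->A->plug->A
Char 5 ('F'): step: R->6, L=7; F->plug->F->R->C->L->D->refl->H->L'->G->R'->G->plug->G
Char 6 ('G'): step: R->7, L=7; G->plug->G->R->E->L->G->refl->E->L'->H->R'->B->plug->B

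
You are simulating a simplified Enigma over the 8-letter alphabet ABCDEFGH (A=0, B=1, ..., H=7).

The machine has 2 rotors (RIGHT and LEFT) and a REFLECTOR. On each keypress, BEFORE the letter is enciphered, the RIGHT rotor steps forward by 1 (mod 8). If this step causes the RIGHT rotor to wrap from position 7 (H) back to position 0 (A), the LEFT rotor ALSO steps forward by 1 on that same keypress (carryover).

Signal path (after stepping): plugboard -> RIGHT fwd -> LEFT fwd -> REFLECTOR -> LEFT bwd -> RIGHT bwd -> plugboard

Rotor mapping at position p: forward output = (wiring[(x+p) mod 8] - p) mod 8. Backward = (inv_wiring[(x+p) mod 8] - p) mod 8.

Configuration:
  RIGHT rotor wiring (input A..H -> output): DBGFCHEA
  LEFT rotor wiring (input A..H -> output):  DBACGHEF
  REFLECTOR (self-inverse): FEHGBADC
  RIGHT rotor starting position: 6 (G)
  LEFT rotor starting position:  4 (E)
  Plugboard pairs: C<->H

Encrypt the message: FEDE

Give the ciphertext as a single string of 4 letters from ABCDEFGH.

Answer: EHAF

Derivation:
Char 1 ('F'): step: R->7, L=4; F->plug->F->R->D->L->B->refl->E->L'->G->R'->E->plug->E
Char 2 ('E'): step: R->0, L->5 (L advanced); E->plug->E->R->C->L->A->refl->F->L'->G->R'->C->plug->H
Char 3 ('D'): step: R->1, L=5; D->plug->D->R->B->L->H->refl->C->L'->A->R'->A->plug->A
Char 4 ('E'): step: R->2, L=5; E->plug->E->R->C->L->A->refl->F->L'->G->R'->F->plug->F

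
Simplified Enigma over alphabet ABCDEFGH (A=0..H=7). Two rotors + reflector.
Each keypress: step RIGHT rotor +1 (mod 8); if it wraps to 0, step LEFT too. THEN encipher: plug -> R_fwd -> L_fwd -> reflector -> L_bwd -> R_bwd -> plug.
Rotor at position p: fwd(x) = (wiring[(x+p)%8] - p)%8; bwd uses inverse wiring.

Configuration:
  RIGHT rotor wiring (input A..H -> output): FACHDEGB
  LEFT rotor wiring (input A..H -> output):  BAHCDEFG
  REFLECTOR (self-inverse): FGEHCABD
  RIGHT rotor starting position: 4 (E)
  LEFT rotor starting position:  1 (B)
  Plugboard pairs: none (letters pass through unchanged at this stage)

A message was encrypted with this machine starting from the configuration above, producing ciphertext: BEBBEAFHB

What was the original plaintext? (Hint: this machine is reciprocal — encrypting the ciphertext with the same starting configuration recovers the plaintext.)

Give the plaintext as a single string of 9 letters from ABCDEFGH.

Answer: GAHHFCHDD

Derivation:
Char 1 ('B'): step: R->5, L=1; B->plug->B->R->B->L->G->refl->B->L'->C->R'->G->plug->G
Char 2 ('E'): step: R->6, L=1; E->plug->E->R->E->L->D->refl->H->L'->A->R'->A->plug->A
Char 3 ('B'): step: R->7, L=1; B->plug->B->R->G->L->F->refl->A->L'->H->R'->H->plug->H
Char 4 ('B'): step: R->0, L->2 (L advanced); B->plug->B->R->A->L->F->refl->A->L'->B->R'->H->plug->H
Char 5 ('E'): step: R->1, L=2; E->plug->E->R->D->L->C->refl->E->L'->F->R'->F->plug->F
Char 6 ('A'): step: R->2, L=2; A->plug->A->R->A->L->F->refl->A->L'->B->R'->C->plug->C
Char 7 ('F'): step: R->3, L=2; F->plug->F->R->C->L->B->refl->G->L'->H->R'->H->plug->H
Char 8 ('H'): step: R->4, L=2; H->plug->H->R->D->L->C->refl->E->L'->F->R'->D->plug->D
Char 9 ('B'): step: R->5, L=2; B->plug->B->R->B->L->A->refl->F->L'->A->R'->D->plug->D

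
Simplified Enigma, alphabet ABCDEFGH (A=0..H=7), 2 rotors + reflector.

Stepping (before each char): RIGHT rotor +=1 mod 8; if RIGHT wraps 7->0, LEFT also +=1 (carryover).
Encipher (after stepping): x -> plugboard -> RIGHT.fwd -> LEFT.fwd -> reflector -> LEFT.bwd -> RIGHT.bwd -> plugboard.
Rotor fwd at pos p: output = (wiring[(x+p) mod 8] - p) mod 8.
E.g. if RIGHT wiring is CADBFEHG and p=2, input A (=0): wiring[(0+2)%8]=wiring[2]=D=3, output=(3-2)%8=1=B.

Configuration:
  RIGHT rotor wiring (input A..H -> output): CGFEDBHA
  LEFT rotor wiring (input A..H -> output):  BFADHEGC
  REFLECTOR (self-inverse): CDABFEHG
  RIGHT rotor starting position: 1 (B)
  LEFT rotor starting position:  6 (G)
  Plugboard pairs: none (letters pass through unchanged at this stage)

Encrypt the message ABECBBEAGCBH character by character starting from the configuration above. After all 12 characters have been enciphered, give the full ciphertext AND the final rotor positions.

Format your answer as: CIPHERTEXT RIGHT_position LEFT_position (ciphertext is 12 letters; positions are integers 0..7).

Answer: DDFGFCHHADGA 5 7

Derivation:
Char 1 ('A'): step: R->2, L=6; A->plug->A->R->D->L->H->refl->G->L'->H->R'->D->plug->D
Char 2 ('B'): step: R->3, L=6; B->plug->B->R->A->L->A->refl->C->L'->E->R'->D->plug->D
Char 3 ('E'): step: R->4, L=6; E->plug->E->R->G->L->B->refl->D->L'->C->R'->F->plug->F
Char 4 ('C'): step: R->5, L=6; C->plug->C->R->D->L->H->refl->G->L'->H->R'->G->plug->G
Char 5 ('B'): step: R->6, L=6; B->plug->B->R->C->L->D->refl->B->L'->G->R'->F->plug->F
Char 6 ('B'): step: R->7, L=6; B->plug->B->R->D->L->H->refl->G->L'->H->R'->C->plug->C
Char 7 ('E'): step: R->0, L->7 (L advanced); E->plug->E->R->D->L->B->refl->D->L'->A->R'->H->plug->H
Char 8 ('A'): step: R->1, L=7; A->plug->A->R->F->L->A->refl->C->L'->B->R'->H->plug->H
Char 9 ('G'): step: R->2, L=7; G->plug->G->R->A->L->D->refl->B->L'->D->R'->A->plug->A
Char 10 ('C'): step: R->3, L=7; C->plug->C->R->G->L->F->refl->E->L'->E->R'->D->plug->D
Char 11 ('B'): step: R->4, L=7; B->plug->B->R->F->L->A->refl->C->L'->B->R'->G->plug->G
Char 12 ('H'): step: R->5, L=7; H->plug->H->R->G->L->F->refl->E->L'->E->R'->A->plug->A
Final: ciphertext=DDFGFCHHADGA, RIGHT=5, LEFT=7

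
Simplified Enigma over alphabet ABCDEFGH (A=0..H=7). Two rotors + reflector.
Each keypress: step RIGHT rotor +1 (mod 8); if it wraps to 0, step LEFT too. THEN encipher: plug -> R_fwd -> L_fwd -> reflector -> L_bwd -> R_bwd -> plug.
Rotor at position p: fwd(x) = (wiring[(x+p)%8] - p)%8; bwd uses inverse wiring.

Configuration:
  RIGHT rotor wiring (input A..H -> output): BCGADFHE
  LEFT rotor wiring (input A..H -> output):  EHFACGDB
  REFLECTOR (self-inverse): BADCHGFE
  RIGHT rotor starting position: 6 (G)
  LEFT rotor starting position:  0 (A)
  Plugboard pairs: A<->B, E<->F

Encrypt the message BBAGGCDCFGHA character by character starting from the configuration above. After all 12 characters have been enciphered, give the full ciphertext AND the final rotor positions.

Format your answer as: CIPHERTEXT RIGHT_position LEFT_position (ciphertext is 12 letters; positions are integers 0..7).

Char 1 ('B'): step: R->7, L=0; B->plug->A->R->F->L->G->refl->F->L'->C->R'->B->plug->A
Char 2 ('B'): step: R->0, L->1 (L advanced); B->plug->A->R->B->L->E->refl->H->L'->C->R'->B->plug->A
Char 3 ('A'): step: R->1, L=1; A->plug->B->R->F->L->C->refl->D->L'->H->R'->C->plug->C
Char 4 ('G'): step: R->2, L=1; G->plug->G->R->H->L->D->refl->C->L'->F->R'->E->plug->F
Char 5 ('G'): step: R->3, L=1; G->plug->G->R->H->L->D->refl->C->L'->F->R'->A->plug->B
Char 6 ('C'): step: R->4, L=1; C->plug->C->R->D->L->B->refl->A->L'->G->R'->F->plug->E
Char 7 ('D'): step: R->5, L=1; D->plug->D->R->E->L->F->refl->G->L'->A->R'->A->plug->B
Char 8 ('C'): step: R->6, L=1; C->plug->C->R->D->L->B->refl->A->L'->G->R'->B->plug->A
Char 9 ('F'): step: R->7, L=1; F->plug->E->R->B->L->E->refl->H->L'->C->R'->B->plug->A
Char 10 ('G'): step: R->0, L->2 (L advanced); G->plug->G->R->H->L->F->refl->G->L'->B->R'->A->plug->B
Char 11 ('H'): step: R->1, L=2; H->plug->H->R->A->L->D->refl->C->L'->G->R'->F->plug->E
Char 12 ('A'): step: R->2, L=2; A->plug->B->R->G->L->C->refl->D->L'->A->R'->H->plug->H
Final: ciphertext=AACFBEBAABEH, RIGHT=2, LEFT=2

Answer: AACFBEBAABEH 2 2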